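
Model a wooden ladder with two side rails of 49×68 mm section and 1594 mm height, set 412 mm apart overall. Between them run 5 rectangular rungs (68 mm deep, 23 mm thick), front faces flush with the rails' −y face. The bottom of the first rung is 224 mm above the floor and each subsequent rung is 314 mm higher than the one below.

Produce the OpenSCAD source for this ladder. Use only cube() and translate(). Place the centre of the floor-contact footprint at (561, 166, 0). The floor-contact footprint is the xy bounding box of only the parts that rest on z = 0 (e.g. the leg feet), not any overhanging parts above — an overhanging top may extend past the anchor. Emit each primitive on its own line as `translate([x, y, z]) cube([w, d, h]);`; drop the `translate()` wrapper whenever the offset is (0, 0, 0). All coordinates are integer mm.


translate([355, 132, 0]) cube([49, 68, 1594]);
translate([718, 132, 0]) cube([49, 68, 1594]);
translate([404, 132, 224]) cube([314, 68, 23]);
translate([404, 132, 538]) cube([314, 68, 23]);
translate([404, 132, 852]) cube([314, 68, 23]);
translate([404, 132, 1166]) cube([314, 68, 23]);
translate([404, 132, 1480]) cube([314, 68, 23]);


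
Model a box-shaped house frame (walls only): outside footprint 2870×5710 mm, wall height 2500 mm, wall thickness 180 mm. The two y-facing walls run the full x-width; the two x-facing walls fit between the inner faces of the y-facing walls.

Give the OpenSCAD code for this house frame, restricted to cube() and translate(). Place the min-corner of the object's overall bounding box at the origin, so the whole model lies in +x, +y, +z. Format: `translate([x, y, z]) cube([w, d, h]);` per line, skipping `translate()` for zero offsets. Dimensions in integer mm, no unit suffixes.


cube([2870, 180, 2500]);
translate([0, 5530, 0]) cube([2870, 180, 2500]);
translate([0, 180, 0]) cube([180, 5350, 2500]);
translate([2690, 180, 0]) cube([180, 5350, 2500]);


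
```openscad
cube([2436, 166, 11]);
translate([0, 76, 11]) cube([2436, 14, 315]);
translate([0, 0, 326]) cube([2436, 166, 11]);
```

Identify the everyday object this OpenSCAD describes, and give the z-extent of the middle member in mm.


An I-beam. The web height is 315 mm.

Two wide flanges with a thin centred web — an I-beam. Overall 337 mm minus two 11 mm flanges gives a web of 337 − 2·11 = 315 mm.


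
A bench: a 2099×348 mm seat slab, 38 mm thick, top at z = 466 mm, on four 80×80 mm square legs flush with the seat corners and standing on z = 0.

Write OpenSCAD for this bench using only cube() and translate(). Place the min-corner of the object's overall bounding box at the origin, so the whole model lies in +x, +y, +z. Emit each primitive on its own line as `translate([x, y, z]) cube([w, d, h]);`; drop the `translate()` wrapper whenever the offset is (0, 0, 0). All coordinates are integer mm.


translate([0, 0, 428]) cube([2099, 348, 38]);
cube([80, 80, 428]);
translate([0, 268, 0]) cube([80, 80, 428]);
translate([2019, 0, 0]) cube([80, 80, 428]);
translate([2019, 268, 0]) cube([80, 80, 428]);


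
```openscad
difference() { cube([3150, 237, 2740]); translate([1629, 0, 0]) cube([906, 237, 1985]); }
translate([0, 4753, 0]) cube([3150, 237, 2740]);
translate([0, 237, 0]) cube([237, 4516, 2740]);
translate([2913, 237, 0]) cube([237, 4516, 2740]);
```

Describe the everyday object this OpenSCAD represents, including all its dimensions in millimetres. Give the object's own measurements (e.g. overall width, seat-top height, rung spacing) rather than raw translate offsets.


A single room: four walls, each 2740 mm tall and 237 mm thick, enclosing an outside footprint 3150×4990 mm (x × y), no floor or roof. The front and back walls (−y and +y sides) run the full x-width; the side walls fit between their inner faces. A door opening 906 mm wide and 1985 mm tall is cut through the front wall from the floor up, its −x edge 1629 mm from the wall's −x end.


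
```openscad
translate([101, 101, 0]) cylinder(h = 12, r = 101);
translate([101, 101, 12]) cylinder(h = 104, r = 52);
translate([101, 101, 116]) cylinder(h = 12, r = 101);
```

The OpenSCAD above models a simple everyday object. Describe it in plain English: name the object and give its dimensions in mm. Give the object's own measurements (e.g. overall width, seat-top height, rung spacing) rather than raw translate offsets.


A spool: two coaxial disc flanges of radius 101 mm and thickness 12 mm, joined by a core cylinder of radius 52 mm and height 104 mm. The lower flange rests on z = 0 and the three cylinders share a vertical axis.


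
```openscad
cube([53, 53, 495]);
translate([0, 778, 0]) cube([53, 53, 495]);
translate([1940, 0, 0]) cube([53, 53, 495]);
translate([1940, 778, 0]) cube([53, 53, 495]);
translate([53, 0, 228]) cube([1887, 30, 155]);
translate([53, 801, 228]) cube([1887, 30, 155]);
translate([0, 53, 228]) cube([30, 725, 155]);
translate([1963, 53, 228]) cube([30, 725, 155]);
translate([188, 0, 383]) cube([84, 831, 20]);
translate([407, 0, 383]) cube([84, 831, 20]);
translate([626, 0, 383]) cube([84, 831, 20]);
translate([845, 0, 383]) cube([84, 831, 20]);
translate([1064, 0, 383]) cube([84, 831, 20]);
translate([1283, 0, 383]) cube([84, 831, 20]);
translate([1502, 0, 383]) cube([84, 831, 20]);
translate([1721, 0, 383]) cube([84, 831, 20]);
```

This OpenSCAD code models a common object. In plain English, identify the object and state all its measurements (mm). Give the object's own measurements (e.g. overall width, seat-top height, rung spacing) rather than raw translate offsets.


A bed frame 1993 mm long (x) by 831 mm wide (y). Four 53×53 mm corner posts, 495 mm tall, at the corners of the footprint. Four rails of 30 mm thickness and 155 mm height run between adjacent posts with their undersides at z = 228 mm, their outer faces flush with the outside of the frame (the two x-running rails run between the posts' inner faces; the two y-running rails run between the posts' inner faces). 8 slats, each 84 mm wide (x) and 20 mm thick, lie across the top of the two x-running rails, running the full 831 mm width of the frame in y; along x they sit between the end posts with a 135 mm gap after the −x posts and between neighbouring slats and before the +x posts.


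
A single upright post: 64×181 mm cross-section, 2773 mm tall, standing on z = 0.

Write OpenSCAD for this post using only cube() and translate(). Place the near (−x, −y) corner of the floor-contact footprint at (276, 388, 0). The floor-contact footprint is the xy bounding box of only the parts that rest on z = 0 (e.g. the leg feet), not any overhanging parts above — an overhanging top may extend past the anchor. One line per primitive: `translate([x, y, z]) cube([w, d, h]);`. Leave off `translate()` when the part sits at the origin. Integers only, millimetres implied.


translate([276, 388, 0]) cube([64, 181, 2773]);


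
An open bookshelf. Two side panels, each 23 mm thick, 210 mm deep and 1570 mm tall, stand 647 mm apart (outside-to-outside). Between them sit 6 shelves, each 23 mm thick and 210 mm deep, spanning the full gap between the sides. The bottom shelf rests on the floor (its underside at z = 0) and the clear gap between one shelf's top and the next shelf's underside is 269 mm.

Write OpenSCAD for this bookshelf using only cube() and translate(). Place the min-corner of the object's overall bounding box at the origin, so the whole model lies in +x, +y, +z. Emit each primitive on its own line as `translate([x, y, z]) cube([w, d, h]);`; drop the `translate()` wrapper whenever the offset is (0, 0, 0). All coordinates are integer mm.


cube([23, 210, 1570]);
translate([624, 0, 0]) cube([23, 210, 1570]);
translate([23, 0, 0]) cube([601, 210, 23]);
translate([23, 0, 292]) cube([601, 210, 23]);
translate([23, 0, 584]) cube([601, 210, 23]);
translate([23, 0, 876]) cube([601, 210, 23]);
translate([23, 0, 1168]) cube([601, 210, 23]);
translate([23, 0, 1460]) cube([601, 210, 23]);


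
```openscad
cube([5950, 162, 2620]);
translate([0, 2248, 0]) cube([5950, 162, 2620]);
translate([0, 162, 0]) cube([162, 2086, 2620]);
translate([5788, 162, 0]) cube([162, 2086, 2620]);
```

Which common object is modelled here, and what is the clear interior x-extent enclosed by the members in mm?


A house (or room) frame. The interior width is 5626 mm.

Four 2620 mm walls enclosing a rectangle with no floor or roof — a room or house frame. Outside width is 5950 mm and wall thickness is 162 mm, so the interior width is 5950 − 2 × 162 = 5626 mm.


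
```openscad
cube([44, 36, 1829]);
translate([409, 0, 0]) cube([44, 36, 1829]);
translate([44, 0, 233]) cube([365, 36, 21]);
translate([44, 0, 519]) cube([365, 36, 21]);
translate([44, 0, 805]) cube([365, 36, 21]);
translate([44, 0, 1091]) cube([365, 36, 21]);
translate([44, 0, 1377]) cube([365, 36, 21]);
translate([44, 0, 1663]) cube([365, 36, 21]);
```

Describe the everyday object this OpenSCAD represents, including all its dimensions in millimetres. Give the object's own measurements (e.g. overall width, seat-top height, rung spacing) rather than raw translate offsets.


A straight ladder. Two 44×36 mm vertical rails, 1829 mm tall, stand 453 mm apart (outside-to-outside) with their front faces coplanar on the −y side. 6 rungs, each 36 mm deep and 21 mm tall, span between the inner faces of the rails, front faces flush with the rails. The lowest rung's underside is at z = 233 mm and rungs are spaced 286 mm apart (underside to underside).


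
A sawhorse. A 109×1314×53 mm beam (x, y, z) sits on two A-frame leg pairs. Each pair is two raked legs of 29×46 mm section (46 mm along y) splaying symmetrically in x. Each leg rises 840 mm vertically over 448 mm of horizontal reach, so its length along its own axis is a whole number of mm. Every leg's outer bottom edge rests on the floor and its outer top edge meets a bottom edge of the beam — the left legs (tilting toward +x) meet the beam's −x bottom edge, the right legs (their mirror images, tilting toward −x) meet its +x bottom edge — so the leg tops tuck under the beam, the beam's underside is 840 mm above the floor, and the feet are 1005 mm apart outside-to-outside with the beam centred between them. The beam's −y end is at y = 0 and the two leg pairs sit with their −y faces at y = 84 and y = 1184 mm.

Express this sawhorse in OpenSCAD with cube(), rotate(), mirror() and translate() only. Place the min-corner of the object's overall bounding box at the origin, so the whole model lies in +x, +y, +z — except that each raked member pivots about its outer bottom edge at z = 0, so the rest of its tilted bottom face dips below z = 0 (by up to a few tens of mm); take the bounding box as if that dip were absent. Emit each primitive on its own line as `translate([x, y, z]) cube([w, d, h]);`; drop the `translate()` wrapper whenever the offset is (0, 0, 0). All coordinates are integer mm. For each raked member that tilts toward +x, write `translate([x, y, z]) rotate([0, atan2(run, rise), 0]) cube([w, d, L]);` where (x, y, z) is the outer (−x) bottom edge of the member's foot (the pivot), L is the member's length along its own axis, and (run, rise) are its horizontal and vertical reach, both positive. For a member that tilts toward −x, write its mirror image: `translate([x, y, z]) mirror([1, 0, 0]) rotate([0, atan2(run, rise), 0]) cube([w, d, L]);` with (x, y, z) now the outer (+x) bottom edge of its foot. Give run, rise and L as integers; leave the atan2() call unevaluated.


translate([448, 0, 840]) cube([109, 1314, 53]);
translate([0, 84, 0]) rotate([0, atan2(448, 840), 0]) cube([29, 46, 952]);
translate([1005, 84, 0]) mirror([1, 0, 0]) rotate([0, atan2(448, 840), 0]) cube([29, 46, 952]);
translate([0, 1184, 0]) rotate([0, atan2(448, 840), 0]) cube([29, 46, 952]);
translate([1005, 1184, 0]) mirror([1, 0, 0]) rotate([0, atan2(448, 840), 0]) cube([29, 46, 952]);


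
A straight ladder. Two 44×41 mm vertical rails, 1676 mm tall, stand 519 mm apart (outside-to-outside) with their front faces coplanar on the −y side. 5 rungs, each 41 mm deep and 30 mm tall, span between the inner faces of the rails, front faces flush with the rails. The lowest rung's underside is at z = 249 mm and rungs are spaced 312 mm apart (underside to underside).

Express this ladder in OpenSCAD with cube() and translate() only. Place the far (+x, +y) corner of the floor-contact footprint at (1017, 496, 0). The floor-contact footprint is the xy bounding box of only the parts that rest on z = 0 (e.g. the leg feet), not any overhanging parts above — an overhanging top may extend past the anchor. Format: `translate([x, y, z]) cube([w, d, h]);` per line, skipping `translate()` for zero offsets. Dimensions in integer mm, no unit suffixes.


// rung span = 519 - 2*44 = 431
// rung[k] z = 249 + k*312
translate([498, 455, 0]) cube([44, 41, 1676]);
translate([973, 455, 0]) cube([44, 41, 1676]);
translate([542, 455, 249]) cube([431, 41, 30]);
translate([542, 455, 561]) cube([431, 41, 30]);
translate([542, 455, 873]) cube([431, 41, 30]);
translate([542, 455, 1185]) cube([431, 41, 30]);
translate([542, 455, 1497]) cube([431, 41, 30]);


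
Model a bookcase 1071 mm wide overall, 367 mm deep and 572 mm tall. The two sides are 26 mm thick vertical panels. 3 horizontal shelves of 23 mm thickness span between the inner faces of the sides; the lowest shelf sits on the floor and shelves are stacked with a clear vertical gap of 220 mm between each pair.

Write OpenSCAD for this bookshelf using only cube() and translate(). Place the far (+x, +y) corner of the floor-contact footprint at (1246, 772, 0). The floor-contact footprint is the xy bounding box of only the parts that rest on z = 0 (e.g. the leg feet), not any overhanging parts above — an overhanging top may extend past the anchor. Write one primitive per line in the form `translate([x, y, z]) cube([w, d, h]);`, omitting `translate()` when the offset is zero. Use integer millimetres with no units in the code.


translate([175, 405, 0]) cube([26, 367, 572]);
translate([1220, 405, 0]) cube([26, 367, 572]);
translate([201, 405, 0]) cube([1019, 367, 23]);
translate([201, 405, 243]) cube([1019, 367, 23]);
translate([201, 405, 486]) cube([1019, 367, 23]);


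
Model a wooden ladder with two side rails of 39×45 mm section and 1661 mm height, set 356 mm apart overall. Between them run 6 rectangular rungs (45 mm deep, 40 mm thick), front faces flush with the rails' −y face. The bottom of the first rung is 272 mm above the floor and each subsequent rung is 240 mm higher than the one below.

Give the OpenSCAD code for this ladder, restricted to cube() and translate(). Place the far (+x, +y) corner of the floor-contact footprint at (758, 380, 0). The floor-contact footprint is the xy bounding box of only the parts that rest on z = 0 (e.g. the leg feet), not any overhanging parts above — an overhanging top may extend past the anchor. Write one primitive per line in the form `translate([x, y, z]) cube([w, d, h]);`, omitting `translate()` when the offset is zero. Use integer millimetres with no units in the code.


// rung span = 356 - 2*39 = 278
// rung[k] z = 272 + k*240
translate([402, 335, 0]) cube([39, 45, 1661]);
translate([719, 335, 0]) cube([39, 45, 1661]);
translate([441, 335, 272]) cube([278, 45, 40]);
translate([441, 335, 512]) cube([278, 45, 40]);
translate([441, 335, 752]) cube([278, 45, 40]);
translate([441, 335, 992]) cube([278, 45, 40]);
translate([441, 335, 1232]) cube([278, 45, 40]);
translate([441, 335, 1472]) cube([278, 45, 40]);


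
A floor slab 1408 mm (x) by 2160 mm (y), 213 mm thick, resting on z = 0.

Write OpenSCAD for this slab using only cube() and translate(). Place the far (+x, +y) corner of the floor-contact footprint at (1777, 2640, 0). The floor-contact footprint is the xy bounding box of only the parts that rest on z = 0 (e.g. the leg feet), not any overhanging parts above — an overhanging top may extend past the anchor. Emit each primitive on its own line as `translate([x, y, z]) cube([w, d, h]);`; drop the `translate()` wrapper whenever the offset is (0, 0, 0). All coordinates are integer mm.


translate([369, 480, 0]) cube([1408, 2160, 213]);


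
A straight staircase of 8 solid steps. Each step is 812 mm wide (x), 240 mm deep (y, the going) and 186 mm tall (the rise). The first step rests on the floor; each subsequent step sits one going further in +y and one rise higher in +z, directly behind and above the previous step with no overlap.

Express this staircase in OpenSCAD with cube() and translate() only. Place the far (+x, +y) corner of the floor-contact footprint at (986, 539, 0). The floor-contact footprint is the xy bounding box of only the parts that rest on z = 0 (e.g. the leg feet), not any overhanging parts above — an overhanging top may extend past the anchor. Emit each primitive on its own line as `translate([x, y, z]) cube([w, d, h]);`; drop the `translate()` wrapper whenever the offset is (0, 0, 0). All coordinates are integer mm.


translate([174, 299, 0]) cube([812, 240, 186]);
translate([174, 539, 186]) cube([812, 240, 186]);
translate([174, 779, 372]) cube([812, 240, 186]);
translate([174, 1019, 558]) cube([812, 240, 186]);
translate([174, 1259, 744]) cube([812, 240, 186]);
translate([174, 1499, 930]) cube([812, 240, 186]);
translate([174, 1739, 1116]) cube([812, 240, 186]);
translate([174, 1979, 1302]) cube([812, 240, 186]);


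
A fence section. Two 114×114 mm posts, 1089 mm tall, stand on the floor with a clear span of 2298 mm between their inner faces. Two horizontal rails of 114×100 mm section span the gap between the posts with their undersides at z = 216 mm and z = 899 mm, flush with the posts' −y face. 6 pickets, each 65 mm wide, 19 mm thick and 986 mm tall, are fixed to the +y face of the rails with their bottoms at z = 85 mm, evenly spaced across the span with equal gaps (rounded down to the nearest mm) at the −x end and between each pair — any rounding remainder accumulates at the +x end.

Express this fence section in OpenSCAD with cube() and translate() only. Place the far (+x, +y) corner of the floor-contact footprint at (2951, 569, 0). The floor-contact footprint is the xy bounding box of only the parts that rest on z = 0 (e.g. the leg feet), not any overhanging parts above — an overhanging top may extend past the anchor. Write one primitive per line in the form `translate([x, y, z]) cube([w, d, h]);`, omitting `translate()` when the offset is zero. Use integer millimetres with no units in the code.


translate([425, 455, 0]) cube([114, 114, 1089]);
translate([2837, 455, 0]) cube([114, 114, 1089]);
translate([539, 455, 216]) cube([2298, 114, 100]);
translate([539, 455, 899]) cube([2298, 114, 100]);
translate([811, 569, 85]) cube([65, 19, 986]);
translate([1148, 569, 85]) cube([65, 19, 986]);
translate([1485, 569, 85]) cube([65, 19, 986]);
translate([1822, 569, 85]) cube([65, 19, 986]);
translate([2159, 569, 85]) cube([65, 19, 986]);
translate([2496, 569, 85]) cube([65, 19, 986]);


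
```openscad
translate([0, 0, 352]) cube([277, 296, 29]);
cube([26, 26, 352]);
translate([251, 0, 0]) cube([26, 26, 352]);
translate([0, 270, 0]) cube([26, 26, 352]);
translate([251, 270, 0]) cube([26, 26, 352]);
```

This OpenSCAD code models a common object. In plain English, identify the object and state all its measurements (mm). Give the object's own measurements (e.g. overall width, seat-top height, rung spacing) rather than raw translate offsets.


A simple wooden stool: a rectangular seat 277 mm (x) by 296 mm (y), 29 mm thick, top face at z = 381 mm, on four square legs, each 26×26 mm in cross-section. The legs rest on z = 0, each flush with a corner of the seat.


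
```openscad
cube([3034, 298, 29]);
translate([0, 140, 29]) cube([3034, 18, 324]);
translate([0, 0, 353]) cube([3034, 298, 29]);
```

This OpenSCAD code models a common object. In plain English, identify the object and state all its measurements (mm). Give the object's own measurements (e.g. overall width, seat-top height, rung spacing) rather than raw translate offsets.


An I-beam lying along x, 3034 mm long. Overall section height 382 mm. Two flanges 298 mm wide (y) and 29 mm thick, one on the floor and one at the top; a web 18 mm thick runs between them, centred on the flange width.


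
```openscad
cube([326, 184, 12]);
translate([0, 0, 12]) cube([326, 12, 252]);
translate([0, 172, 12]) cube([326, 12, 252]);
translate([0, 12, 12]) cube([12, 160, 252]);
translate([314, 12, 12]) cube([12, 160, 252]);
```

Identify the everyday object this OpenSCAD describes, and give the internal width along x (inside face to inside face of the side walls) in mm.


An open box. The internal width is 302 mm.

A 326×184 base slab with four walls standing on it — an open box. The base is 326 mm wide and the walls are 12 mm thick, so the internal width is 326 − 2 × 12 = 302 mm.


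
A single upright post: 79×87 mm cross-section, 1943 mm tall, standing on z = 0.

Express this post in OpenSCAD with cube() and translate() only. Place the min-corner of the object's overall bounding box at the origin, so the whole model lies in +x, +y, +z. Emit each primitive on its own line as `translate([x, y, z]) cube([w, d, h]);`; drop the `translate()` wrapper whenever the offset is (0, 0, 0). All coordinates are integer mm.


cube([79, 87, 1943]);


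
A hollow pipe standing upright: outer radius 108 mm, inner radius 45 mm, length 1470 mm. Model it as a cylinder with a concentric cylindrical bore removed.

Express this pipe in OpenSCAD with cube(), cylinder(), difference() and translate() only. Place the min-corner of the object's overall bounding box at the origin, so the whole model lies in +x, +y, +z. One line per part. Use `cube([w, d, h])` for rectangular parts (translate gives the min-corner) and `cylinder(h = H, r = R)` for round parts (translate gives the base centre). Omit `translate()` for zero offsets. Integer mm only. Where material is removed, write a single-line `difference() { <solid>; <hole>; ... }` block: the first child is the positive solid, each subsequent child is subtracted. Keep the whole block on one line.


difference() { translate([108, 108, 0]) cylinder(h = 1470, r = 108); translate([108, 108, 0]) cylinder(h = 1470, r = 45); }


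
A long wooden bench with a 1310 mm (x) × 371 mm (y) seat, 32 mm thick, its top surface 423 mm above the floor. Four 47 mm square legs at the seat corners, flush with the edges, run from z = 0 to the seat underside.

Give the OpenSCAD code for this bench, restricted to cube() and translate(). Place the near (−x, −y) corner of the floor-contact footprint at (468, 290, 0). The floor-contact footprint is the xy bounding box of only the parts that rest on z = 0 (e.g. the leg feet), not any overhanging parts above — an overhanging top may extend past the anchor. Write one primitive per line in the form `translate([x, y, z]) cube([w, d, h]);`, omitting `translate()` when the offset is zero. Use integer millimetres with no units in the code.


translate([468, 290, 391]) cube([1310, 371, 32]);
translate([468, 290, 0]) cube([47, 47, 391]);
translate([468, 614, 0]) cube([47, 47, 391]);
translate([1731, 290, 0]) cube([47, 47, 391]);
translate([1731, 614, 0]) cube([47, 47, 391]);


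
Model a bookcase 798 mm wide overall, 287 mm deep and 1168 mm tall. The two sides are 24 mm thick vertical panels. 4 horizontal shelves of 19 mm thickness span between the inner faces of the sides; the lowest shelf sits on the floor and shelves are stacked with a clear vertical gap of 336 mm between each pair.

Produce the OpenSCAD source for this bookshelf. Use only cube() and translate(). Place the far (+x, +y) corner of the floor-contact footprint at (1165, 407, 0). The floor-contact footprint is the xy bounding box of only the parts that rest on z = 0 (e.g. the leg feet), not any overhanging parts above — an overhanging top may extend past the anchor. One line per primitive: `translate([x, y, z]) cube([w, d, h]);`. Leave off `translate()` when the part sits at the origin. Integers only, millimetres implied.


translate([367, 120, 0]) cube([24, 287, 1168]);
translate([1141, 120, 0]) cube([24, 287, 1168]);
translate([391, 120, 0]) cube([750, 287, 19]);
translate([391, 120, 355]) cube([750, 287, 19]);
translate([391, 120, 710]) cube([750, 287, 19]);
translate([391, 120, 1065]) cube([750, 287, 19]);


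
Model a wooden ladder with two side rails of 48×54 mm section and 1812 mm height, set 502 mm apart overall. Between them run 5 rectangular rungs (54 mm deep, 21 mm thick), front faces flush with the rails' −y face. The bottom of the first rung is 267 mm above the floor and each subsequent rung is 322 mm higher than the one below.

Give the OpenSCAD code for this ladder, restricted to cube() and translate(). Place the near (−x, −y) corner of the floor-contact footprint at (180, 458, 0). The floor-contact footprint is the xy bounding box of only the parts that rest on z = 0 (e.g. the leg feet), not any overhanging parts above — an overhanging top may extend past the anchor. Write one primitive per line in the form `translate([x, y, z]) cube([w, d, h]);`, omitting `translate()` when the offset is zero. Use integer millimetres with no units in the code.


translate([180, 458, 0]) cube([48, 54, 1812]);
translate([634, 458, 0]) cube([48, 54, 1812]);
translate([228, 458, 267]) cube([406, 54, 21]);
translate([228, 458, 589]) cube([406, 54, 21]);
translate([228, 458, 911]) cube([406, 54, 21]);
translate([228, 458, 1233]) cube([406, 54, 21]);
translate([228, 458, 1555]) cube([406, 54, 21]);


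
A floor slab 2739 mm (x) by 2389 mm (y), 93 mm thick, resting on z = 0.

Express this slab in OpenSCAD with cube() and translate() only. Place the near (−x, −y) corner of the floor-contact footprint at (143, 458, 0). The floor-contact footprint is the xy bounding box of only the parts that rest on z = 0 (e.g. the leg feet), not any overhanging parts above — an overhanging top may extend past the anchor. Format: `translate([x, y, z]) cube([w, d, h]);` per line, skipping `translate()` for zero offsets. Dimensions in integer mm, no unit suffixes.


translate([143, 458, 0]) cube([2739, 2389, 93]);


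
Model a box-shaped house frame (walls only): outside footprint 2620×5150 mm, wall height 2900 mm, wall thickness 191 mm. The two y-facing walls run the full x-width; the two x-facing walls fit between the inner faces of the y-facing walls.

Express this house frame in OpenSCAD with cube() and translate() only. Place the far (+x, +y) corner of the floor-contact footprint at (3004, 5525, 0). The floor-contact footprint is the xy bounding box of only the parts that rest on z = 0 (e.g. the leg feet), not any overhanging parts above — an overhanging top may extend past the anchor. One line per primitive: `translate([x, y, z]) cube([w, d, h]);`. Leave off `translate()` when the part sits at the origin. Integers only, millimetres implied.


translate([384, 375, 0]) cube([2620, 191, 2900]);
translate([384, 5334, 0]) cube([2620, 191, 2900]);
translate([384, 566, 0]) cube([191, 4768, 2900]);
translate([2813, 566, 0]) cube([191, 4768, 2900]);


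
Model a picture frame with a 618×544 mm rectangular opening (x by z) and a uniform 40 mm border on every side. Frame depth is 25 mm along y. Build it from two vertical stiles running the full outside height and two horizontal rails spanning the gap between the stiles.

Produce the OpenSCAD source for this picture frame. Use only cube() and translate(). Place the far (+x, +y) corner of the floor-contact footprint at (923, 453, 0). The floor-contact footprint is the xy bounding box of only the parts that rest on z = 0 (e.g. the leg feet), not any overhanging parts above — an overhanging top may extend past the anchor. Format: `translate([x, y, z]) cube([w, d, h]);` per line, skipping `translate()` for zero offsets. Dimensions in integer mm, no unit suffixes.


translate([225, 428, 0]) cube([40, 25, 624]);
translate([883, 428, 0]) cube([40, 25, 624]);
translate([265, 428, 0]) cube([618, 25, 40]);
translate([265, 428, 584]) cube([618, 25, 40]);


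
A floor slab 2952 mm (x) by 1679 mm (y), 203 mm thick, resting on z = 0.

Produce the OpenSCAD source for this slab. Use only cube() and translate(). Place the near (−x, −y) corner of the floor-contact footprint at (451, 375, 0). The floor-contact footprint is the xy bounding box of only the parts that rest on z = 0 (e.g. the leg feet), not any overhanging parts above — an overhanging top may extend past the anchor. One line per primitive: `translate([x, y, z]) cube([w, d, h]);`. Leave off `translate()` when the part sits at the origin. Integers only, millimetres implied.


translate([451, 375, 0]) cube([2952, 1679, 203]);


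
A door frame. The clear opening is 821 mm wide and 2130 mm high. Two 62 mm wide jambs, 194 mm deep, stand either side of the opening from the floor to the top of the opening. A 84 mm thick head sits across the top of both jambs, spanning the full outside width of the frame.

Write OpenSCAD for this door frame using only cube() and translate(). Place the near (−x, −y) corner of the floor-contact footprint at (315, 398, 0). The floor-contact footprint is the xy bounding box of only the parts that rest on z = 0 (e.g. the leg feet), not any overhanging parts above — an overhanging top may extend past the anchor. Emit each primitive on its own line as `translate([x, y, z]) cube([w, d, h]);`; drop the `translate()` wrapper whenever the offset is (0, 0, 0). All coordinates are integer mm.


translate([315, 398, 0]) cube([62, 194, 2130]);
translate([1198, 398, 0]) cube([62, 194, 2130]);
translate([315, 398, 2130]) cube([945, 194, 84]);


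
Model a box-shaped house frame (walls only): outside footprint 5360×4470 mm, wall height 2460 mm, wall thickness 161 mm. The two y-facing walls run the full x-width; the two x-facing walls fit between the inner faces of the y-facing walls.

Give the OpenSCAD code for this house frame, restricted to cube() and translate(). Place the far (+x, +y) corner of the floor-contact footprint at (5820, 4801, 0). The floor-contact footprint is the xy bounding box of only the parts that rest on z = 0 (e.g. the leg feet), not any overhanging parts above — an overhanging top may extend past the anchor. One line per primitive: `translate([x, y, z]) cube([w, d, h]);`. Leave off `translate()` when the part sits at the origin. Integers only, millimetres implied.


translate([460, 331, 0]) cube([5360, 161, 2460]);
translate([460, 4640, 0]) cube([5360, 161, 2460]);
translate([460, 492, 0]) cube([161, 4148, 2460]);
translate([5659, 492, 0]) cube([161, 4148, 2460]);


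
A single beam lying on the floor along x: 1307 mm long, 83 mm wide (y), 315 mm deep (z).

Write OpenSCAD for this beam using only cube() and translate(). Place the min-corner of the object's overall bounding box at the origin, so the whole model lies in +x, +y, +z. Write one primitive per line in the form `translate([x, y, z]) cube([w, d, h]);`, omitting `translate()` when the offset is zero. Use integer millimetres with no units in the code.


cube([1307, 83, 315]);


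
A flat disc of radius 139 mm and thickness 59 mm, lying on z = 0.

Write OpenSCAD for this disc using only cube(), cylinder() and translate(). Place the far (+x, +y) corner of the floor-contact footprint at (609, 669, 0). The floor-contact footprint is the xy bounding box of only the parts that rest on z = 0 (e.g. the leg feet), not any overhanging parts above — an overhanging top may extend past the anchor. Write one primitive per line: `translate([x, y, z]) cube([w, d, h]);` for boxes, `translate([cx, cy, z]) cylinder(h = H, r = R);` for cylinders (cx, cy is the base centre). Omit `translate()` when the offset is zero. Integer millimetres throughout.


translate([470, 530, 0]) cylinder(h = 59, r = 139);


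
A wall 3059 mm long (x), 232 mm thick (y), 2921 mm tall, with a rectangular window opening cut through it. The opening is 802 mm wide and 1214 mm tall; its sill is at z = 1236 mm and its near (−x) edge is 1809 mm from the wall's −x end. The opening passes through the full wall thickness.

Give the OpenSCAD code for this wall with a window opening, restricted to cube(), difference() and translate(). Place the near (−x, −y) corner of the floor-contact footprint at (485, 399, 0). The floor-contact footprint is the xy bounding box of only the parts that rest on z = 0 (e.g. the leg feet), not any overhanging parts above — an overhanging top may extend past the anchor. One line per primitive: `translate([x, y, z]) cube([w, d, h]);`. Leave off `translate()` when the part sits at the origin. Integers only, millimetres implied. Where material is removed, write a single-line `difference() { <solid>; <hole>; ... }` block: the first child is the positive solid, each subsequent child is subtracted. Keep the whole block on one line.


difference() { translate([485, 399, 0]) cube([3059, 232, 2921]); translate([2294, 399, 1236]) cube([802, 232, 1214]); }


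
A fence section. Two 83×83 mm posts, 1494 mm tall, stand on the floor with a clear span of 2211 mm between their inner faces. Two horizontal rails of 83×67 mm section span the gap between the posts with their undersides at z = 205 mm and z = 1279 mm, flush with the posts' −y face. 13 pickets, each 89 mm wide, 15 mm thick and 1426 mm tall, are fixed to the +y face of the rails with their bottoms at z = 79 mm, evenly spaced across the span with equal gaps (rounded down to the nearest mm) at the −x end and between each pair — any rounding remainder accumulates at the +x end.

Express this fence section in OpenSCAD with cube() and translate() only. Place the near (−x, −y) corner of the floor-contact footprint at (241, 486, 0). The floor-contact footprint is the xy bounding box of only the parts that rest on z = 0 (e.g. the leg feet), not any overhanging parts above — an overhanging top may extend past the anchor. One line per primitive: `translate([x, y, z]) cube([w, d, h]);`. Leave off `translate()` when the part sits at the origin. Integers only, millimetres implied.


translate([241, 486, 0]) cube([83, 83, 1494]);
translate([2535, 486, 0]) cube([83, 83, 1494]);
translate([324, 486, 205]) cube([2211, 83, 67]);
translate([324, 486, 1279]) cube([2211, 83, 67]);
translate([399, 569, 79]) cube([89, 15, 1426]);
translate([563, 569, 79]) cube([89, 15, 1426]);
translate([727, 569, 79]) cube([89, 15, 1426]);
translate([891, 569, 79]) cube([89, 15, 1426]);
translate([1055, 569, 79]) cube([89, 15, 1426]);
translate([1219, 569, 79]) cube([89, 15, 1426]);
translate([1383, 569, 79]) cube([89, 15, 1426]);
translate([1547, 569, 79]) cube([89, 15, 1426]);
translate([1711, 569, 79]) cube([89, 15, 1426]);
translate([1875, 569, 79]) cube([89, 15, 1426]);
translate([2039, 569, 79]) cube([89, 15, 1426]);
translate([2203, 569, 79]) cube([89, 15, 1426]);
translate([2367, 569, 79]) cube([89, 15, 1426]);


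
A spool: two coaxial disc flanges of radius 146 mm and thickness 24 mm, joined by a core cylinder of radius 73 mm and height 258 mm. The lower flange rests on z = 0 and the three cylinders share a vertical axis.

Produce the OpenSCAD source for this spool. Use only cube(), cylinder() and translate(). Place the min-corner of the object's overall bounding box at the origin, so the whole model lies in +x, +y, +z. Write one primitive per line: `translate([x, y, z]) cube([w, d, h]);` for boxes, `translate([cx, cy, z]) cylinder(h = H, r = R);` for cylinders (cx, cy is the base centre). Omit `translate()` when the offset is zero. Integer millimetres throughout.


translate([146, 146, 0]) cylinder(h = 24, r = 146);
translate([146, 146, 24]) cylinder(h = 258, r = 73);
translate([146, 146, 282]) cylinder(h = 24, r = 146);


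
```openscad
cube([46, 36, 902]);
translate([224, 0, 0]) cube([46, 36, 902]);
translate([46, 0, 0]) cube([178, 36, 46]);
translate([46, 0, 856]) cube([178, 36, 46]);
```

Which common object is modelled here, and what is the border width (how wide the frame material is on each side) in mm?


A picture frame. The border width is 46 mm.

Four thin pieces enclosing a rectangular opening — a picture frame. The two full-height stiles are 902 mm tall; the top rail sits at z = 856 and is 46 mm tall, so the border above the opening is 902 − 856 = 46 mm, matching the stile x-width.


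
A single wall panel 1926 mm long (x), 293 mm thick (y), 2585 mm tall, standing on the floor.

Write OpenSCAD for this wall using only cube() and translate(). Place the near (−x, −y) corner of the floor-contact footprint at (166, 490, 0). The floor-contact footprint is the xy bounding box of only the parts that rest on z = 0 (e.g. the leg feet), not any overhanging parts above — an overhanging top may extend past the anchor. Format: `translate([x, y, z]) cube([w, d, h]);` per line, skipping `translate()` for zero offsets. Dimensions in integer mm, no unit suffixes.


translate([166, 490, 0]) cube([1926, 293, 2585]);


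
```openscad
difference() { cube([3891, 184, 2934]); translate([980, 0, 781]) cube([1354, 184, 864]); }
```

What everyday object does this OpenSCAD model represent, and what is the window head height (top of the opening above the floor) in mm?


A wall with a window opening. The window head height is 1645 mm.

A wall with a rectangular opening subtracted — a window. Sill at z = 781, opening 864 mm tall, so the head is at 781 + 864 = 1645 mm.


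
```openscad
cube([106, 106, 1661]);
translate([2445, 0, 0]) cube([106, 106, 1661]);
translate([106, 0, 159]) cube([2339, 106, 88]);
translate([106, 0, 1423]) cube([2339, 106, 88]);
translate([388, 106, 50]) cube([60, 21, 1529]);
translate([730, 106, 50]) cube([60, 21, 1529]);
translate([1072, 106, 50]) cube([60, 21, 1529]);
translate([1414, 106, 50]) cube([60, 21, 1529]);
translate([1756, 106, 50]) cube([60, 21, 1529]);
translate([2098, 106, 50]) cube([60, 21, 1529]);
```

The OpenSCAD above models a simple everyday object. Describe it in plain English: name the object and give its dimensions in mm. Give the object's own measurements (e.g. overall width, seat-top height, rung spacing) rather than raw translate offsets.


A fence section. Two 106×106 mm posts, 1661 mm tall, stand on the floor with a clear span of 2339 mm between their inner faces. Two horizontal rails of 106×88 mm section span the gap between the posts with their undersides at z = 159 mm and z = 1423 mm, flush with the posts' −y face. 6 pickets, each 60 mm wide, 21 mm thick and 1529 mm tall, are fixed to the +y face of the rails with their bottoms at z = 50 mm, spaced across the span with a 282 mm gap after the −x post and between neighbouring pickets, with 287 mm left before the +x post.


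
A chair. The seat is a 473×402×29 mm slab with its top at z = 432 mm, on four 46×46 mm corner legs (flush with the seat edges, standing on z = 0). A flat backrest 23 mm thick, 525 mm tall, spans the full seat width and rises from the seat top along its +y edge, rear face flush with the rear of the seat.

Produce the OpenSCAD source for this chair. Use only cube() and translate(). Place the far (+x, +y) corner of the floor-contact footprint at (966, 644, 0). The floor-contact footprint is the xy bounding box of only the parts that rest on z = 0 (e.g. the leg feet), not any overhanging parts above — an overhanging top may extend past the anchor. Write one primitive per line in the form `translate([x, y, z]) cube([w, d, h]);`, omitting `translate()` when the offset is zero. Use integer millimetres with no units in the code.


translate([493, 242, 403]) cube([473, 402, 29]);
translate([493, 242, 0]) cube([46, 46, 403]);
translate([920, 242, 0]) cube([46, 46, 403]);
translate([493, 598, 0]) cube([46, 46, 403]);
translate([920, 598, 0]) cube([46, 46, 403]);
translate([493, 621, 432]) cube([473, 23, 525]);


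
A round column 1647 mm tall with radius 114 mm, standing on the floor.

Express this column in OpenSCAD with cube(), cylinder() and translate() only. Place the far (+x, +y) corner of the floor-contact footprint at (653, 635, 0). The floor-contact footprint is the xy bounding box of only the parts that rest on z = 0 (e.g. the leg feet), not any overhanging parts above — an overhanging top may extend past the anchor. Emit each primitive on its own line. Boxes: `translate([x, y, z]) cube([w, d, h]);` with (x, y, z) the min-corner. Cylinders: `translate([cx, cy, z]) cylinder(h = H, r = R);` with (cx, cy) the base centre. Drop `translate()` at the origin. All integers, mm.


translate([539, 521, 0]) cylinder(h = 1647, r = 114);
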